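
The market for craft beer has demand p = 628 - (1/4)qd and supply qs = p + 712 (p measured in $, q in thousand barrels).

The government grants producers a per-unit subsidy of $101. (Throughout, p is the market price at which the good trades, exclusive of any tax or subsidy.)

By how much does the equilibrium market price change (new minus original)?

Solve the original market: 2512 - 4p = p + 712, hence p = 360 and q = 1072.
Since sellers receive the price plus the subsidy, the effective supply curve becomes qs = p + 813.
Clearing the new market: 2512 - 4p = p + 813, so p = 339.8 and q = 1152.8.
Δp = 339.8 − 360 = -20.2.

-20.2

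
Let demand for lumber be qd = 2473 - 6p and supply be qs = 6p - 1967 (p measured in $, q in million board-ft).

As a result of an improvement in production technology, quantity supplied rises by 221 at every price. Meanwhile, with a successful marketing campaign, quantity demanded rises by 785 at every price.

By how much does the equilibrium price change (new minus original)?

Before the shock: 2473 - 6p = 6p - 1967 ⇒ 4440 = 12p ⇒ p = 370, q = 253.
The new curves are qd = 3258 - 6p (demand) and qs = 6p - 1746 (supply).
Equate the new curves: 3258 - 6p = 6p - 1746, giving 5004 = 12p, p = 417, q = 756.
Δp = 417 − 370 = +47.

+47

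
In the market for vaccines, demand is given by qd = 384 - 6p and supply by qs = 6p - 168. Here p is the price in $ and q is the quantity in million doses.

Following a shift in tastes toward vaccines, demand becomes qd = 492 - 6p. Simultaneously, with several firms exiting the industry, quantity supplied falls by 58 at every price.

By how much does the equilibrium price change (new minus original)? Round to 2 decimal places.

Before the shock: 384 - 6p = 6p - 168 ⇒ 552 = 12p ⇒ p = 46, q = 108.
The shock moves the curves to qd = 492 - 6p and qs = 6p - 226.
New equilibrium: 492 - 6p = 6p - 226 ⇒ 718 = 12p ⇒ p = 359/6 ≈ 59.8333, q = 133.
Δp = 59.8333 − 46 = +13.83.

+13.83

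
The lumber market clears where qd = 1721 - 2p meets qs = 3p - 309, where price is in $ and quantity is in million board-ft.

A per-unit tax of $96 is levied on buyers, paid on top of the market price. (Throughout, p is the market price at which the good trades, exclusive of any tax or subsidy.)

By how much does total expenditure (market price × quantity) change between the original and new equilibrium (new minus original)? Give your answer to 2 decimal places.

Original equilibrium: 1721 - 2p = 3p - 309 gives 2030 = 5p, so p = 406 and q = 909.
Since buyers pay the price plus the tax, the effective demand curve becomes qd = 1529 - 2p.
New equilibrium: 1529 - 2p = 3p - 309 ⇒ 1838 = 5p ⇒ p = 367.6, q = 793.8.
Expenditure moves from 406×909 = 369054 to 367.6×793.8 = 291800.88; change = -77253.12.

-77253.12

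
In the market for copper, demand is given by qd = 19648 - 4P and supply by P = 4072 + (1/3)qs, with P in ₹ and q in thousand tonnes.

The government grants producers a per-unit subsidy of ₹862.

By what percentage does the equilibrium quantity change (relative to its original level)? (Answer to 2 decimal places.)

+102.62

Solve the original market: 19648 - 4P = 3P - 12216, hence P = 4552 and q = 1440.
Since sellers receive the price plus the subsidy, the effective supply curve becomes qs = 3P - 9630.
Equate the new curves: 19648 - 4P = 3P - 9630, giving 29278 = 7P, P = 29278/7 ≈ 4182.5714, q = 20424/7 ≈ 2917.7143.
%Δq = (2917.7143 − 1440) / 1440 × 100 = +102.62%.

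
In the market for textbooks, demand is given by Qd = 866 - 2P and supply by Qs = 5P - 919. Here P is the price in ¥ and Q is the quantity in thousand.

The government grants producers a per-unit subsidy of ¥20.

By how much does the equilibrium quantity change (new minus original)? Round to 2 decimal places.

Solve the original market: 866 - 2P = 5P - 919, hence P = 255 and Q = 356.
Since sellers receive the price plus the subsidy, the effective supply curve becomes Qs = 5P - 819.
Clearing the new market: 866 - 2P = 5P - 819, so P = 1685/7 ≈ 240.7143 and Q = 2692/7 ≈ 384.5714.
ΔQ = 384.5714 − 356 = +28.57.

+28.57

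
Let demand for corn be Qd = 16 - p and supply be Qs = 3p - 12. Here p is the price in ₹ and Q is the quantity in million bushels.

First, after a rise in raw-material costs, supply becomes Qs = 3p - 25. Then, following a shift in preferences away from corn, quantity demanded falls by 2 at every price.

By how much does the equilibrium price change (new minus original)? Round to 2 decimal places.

+2.75

Original equilibrium: 16 - p = 3p - 12 gives 28 = 4p, so p = 7 and Q = 9.
The shock moves the curves to Qd = 14 - p and Qs = 3p - 25.
Setting them equal: 14 - p = 3p - 25 → 39 = 4p, so p = 9.75 and Q = 4.25.
Δp = 9.75 − 7 = +2.75.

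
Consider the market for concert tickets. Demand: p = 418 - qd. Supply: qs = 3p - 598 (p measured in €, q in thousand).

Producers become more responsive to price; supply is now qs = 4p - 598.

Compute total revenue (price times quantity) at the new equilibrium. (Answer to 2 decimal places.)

43647.36

Solve the original market: 418 - p = 3p - 598, hence p = 254 and q = 164.
The new curves are qd = 418 - p (demand) and qs = 4p - 598 (supply).
Clearing the new market: 418 - p = 4p - 598, so p = 203.2 and q = 214.8.
New expenditure = 203.2 × 214.8 = 43647.36.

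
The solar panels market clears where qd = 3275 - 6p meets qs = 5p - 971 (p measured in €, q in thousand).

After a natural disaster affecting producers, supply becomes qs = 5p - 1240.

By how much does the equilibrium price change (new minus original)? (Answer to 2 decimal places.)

+24.45

Initially, 3275 - 6p = 5p - 971, so 4246 = 11p and p = 386, q = 959.
After the shift, demand is qd = 3275 - 6p and supply is qs = 5p - 1240.
Equate the new curves: 3275 - 6p = 5p - 1240, giving 4515 = 11p, p = 4515/11 ≈ 410.4545, q = 8935/11 ≈ 812.2727.
Δp = 410.4545 − 386 = +24.45.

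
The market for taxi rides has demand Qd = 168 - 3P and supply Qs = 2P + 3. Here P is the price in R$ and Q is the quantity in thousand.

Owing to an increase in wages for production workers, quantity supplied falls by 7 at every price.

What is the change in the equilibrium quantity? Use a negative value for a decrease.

-4.2

Solve the original market: 168 - 3P = 2P + 3, hence P = 33 and Q = 69.
The shock moves the curves to Qd = 168 - 3P and Qs = 2P - 4.
Equate the new curves: 168 - 3P = 2P - 4, giving 172 = 5P, P = 34.4, Q = 64.8.
ΔQ = 64.8 − 69 = -4.2.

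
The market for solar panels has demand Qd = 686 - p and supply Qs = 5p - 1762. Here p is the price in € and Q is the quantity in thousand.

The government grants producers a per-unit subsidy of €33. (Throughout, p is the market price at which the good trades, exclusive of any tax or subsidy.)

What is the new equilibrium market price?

380.5

Initially, 686 - p = 5p - 1762, so 2448 = 6p and p = 408, Q = 278.
Since sellers receive the price plus the subsidy, the effective supply curve becomes Qs = 5p - 1597.
Setting them equal: 686 - p = 5p - 1597 → 2283 = 6p, so p = 380.5 and Q = 305.5.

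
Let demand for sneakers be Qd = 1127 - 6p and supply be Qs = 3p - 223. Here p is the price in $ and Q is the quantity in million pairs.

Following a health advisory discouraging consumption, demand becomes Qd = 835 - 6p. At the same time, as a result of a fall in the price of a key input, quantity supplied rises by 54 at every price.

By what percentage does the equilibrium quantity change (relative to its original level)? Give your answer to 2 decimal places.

-27.02

Initially, 1127 - 6p = 3p - 223, so 1350 = 9p and p = 150, Q = 227.
The new curves are Qd = 835 - 6p (demand) and Qs = 3p - 169 (supply).
Equate the new curves: 835 - 6p = 3p - 169, giving 1004 = 9p, p = 1004/9 ≈ 111.5556, Q = 497/3 ≈ 165.6667.
%ΔQ = (165.6667 − 227) / 227 × 100 = -27.02%.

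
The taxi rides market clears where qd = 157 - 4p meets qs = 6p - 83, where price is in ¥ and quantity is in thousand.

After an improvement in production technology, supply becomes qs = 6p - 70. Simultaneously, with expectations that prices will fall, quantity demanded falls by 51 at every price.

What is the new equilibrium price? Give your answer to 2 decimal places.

17.60

Original equilibrium: 157 - 4p = 6p - 83 gives 240 = 10p, so p = 24 and q = 61.
With the change applied: demand qd = 106 - 4p, supply qs = 6p - 70.
Equate the new curves: 106 - 4p = 6p - 70, giving 176 = 10p, p = 17.6, q = 35.6.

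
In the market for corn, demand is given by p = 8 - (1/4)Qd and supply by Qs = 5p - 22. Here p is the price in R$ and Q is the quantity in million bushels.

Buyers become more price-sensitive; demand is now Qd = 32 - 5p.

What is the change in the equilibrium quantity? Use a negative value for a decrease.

-3

Before the shock: 32 - 4p = 5p - 22 ⇒ 54 = 9p ⇒ p = 6, Q = 8.
After the shift, demand is Qd = 32 - 5p and supply is Qs = 5p - 22.
Equate the new curves: 32 - 5p = 5p - 22, giving 54 = 10p, p = 5.4, Q = 5.
ΔQ = 5 − 8 = -3.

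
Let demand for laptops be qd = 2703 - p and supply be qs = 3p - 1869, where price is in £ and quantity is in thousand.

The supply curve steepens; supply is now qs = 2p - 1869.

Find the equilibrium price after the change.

1524

Original equilibrium: 2703 - p = 3p - 1869 gives 4572 = 4p, so p = 1143 and q = 1560.
With the change applied: demand qd = 2703 - p, supply qs = 2p - 1869.
Clearing the new market: 2703 - p = 2p - 1869, so p = 1524 and q = 1179.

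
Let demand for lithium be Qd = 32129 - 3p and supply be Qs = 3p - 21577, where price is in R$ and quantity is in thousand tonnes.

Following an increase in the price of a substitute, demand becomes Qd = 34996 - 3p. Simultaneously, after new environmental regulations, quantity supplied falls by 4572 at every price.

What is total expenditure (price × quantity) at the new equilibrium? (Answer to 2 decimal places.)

Before the shock: 32129 - 3p = 3p - 21577 ⇒ 53706 = 6p ⇒ p = 8951, Q = 5276.
After the shift, demand is Qd = 34996 - 3p and supply is Qs = 3p - 26149.
New equilibrium: 34996 - 3p = 3p - 26149 ⇒ 61145 = 6p ⇒ p = 61145/6 ≈ 10190.8333, Q = 4423.5.
New expenditure = 10190.8333 × 4423.5 = 45079151.25.

45079151.25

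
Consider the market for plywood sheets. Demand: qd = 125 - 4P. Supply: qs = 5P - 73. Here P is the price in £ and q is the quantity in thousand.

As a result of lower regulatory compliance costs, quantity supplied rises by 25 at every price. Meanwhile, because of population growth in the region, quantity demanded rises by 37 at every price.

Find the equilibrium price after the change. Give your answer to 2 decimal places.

Original equilibrium: 125 - 4P = 5P - 73 gives 198 = 9P, so P = 22 and q = 37.
With the change applied: demand qd = 162 - 4P, supply qs = 5P - 48.
Clearing the new market: 162 - 4P = 5P - 48, so P = 70/3 ≈ 23.3333 and q = 206/3 ≈ 68.6667.

23.33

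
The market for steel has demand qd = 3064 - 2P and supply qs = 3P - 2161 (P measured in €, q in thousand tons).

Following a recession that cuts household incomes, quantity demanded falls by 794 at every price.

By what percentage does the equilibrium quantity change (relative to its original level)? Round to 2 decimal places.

-48.91

Initially, 3064 - 2P = 3P - 2161, so 5225 = 5P and P = 1045, q = 974.
With the change applied: demand qd = 2270 - 2P, supply qs = 3P - 2161.
Equate the new curves: 2270 - 2P = 3P - 2161, giving 4431 = 5P, P = 886.2, q = 497.6.
%Δq = (497.6 − 974) / 974 × 100 = -48.91%.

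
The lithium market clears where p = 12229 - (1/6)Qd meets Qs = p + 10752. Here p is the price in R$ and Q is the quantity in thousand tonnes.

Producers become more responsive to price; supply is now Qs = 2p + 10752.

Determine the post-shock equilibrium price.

7827.75

Original equilibrium: 73374 - 6p = p + 10752 gives 62622 = 7p, so p = 8946 and Q = 19698.
The new curves are Qd = 73374 - 6p (demand) and Qs = 2p + 10752 (supply).
Clearing the new market: 73374 - 6p = 2p + 10752, so p = 7827.75 and Q = 26407.5.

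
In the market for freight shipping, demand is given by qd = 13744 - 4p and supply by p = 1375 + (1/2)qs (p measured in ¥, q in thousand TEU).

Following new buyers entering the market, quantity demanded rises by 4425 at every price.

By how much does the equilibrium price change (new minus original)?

+737.5

Initially, 13744 - 4p = 2p - 2750, so 16494 = 6p and p = 2749, q = 2748.
After the shift, demand is qd = 18169 - 4p and supply is qs = 2p - 2750.
Clearing the new market: 18169 - 4p = 2p - 2750, so p = 3486.5 and q = 4223.
Δp = 3486.5 − 2749 = +737.5.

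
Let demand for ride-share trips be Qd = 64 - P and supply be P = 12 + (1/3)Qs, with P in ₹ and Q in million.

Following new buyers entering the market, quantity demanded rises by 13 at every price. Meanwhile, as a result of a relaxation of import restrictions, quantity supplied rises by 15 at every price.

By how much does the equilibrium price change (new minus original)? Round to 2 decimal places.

-0.50

Before the shock: 64 - P = 3P - 36 ⇒ 100 = 4P ⇒ P = 25, Q = 39.
After the shift, demand is Qd = 77 - P and supply is Qs = 3P - 21.
Clearing the new market: 77 - P = 3P - 21, so P = 24.5 and Q = 52.5.
ΔP = 24.5 − 25 = -0.50.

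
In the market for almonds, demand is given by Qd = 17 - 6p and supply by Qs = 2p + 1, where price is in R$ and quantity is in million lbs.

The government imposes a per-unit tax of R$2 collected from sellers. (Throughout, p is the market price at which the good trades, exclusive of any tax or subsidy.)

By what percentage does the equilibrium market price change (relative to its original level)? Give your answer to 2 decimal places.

Before the shock: 17 - 6p = 2p + 1 ⇒ 16 = 8p ⇒ p = 2, Q = 5.
Since sellers keep the price net of the tax, the effective supply curve becomes Qs = 2p - 3.
Equate the new curves: 17 - 6p = 2p - 3, giving 20 = 8p, p = 2.5, Q = 2.
%Δp = (2.5 − 2) / 2 × 100 = +25.00%.

+25.00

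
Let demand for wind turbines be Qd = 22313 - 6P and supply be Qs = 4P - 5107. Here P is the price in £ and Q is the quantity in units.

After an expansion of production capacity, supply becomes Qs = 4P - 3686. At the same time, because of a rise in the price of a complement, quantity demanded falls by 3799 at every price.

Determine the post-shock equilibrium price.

Solve the original market: 22313 - 6P = 4P - 5107, hence P = 2742 and Q = 5861.
With the change applied: demand Qd = 18514 - 6P, supply Qs = 4P - 3686.
New equilibrium: 18514 - 6P = 4P - 3686 ⇒ 22200 = 10P ⇒ P = 2220, Q = 5194.

2220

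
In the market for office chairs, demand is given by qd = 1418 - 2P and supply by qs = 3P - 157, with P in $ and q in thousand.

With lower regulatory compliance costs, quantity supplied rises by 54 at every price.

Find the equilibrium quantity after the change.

Solve the original market: 1418 - 2P = 3P - 157, hence P = 315 and q = 788.
The new curves are qd = 1418 - 2P (demand) and qs = 3P - 103 (supply).
Equate the new curves: 1418 - 2P = 3P - 103, giving 1521 = 5P, P = 304.2, q = 809.6.

809.6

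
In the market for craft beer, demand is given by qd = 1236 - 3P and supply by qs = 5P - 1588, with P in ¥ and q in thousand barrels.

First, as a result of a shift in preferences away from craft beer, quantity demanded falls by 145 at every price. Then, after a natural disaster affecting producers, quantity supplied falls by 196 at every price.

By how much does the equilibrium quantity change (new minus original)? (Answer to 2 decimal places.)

Solve the original market: 1236 - 3P = 5P - 1588, hence P = 353 and q = 177.
After the shift, demand is qd = 1091 - 3P and supply is qs = 5P - 1784.
Equate the new curves: 1091 - 3P = 5P - 1784, giving 2875 = 8P, P = 359.375, q = 12.875.
Δq = 12.875 − 177 = -164.13.

-164.13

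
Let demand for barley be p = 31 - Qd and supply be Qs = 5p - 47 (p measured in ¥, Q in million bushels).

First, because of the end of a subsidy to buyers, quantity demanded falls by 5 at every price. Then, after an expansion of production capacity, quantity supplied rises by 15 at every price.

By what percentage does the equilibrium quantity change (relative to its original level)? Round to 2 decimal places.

Solve the original market: 31 - p = 5p - 47, hence p = 13 and Q = 18.
After the shift, demand is Qd = 26 - p and supply is Qs = 5p - 32.
Setting them equal: 26 - p = 5p - 32 → 58 = 6p, so p = 29/3 ≈ 9.6667 and Q = 49/3 ≈ 16.3333.
%ΔQ = (16.3333 − 18) / 18 × 100 = -9.26%.

-9.26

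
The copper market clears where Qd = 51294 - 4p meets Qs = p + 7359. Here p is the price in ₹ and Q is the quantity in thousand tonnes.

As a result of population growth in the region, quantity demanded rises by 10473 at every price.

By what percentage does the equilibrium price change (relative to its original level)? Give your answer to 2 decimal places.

+23.84

Before the shock: 51294 - 4p = p + 7359 ⇒ 43935 = 5p ⇒ p = 8787, Q = 16146.
With the change applied: demand Qd = 61767 - 4p, supply Qs = p + 7359.
New equilibrium: 61767 - 4p = p + 7359 ⇒ 54408 = 5p ⇒ p = 10881.6, Q = 18240.6.
%Δp = (10881.6 − 8787) / 8787 × 100 = +23.84%.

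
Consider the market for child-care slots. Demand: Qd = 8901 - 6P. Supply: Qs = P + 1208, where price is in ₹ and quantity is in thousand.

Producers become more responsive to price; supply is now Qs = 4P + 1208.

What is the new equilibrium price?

769.3

Initially, 8901 - 6P = P + 1208, so 7693 = 7P and P = 1099, Q = 2307.
With the change applied: demand Qd = 8901 - 6P, supply Qs = 4P + 1208.
New equilibrium: 8901 - 6P = 4P + 1208 ⇒ 7693 = 10P ⇒ P = 769.3, Q = 4285.2.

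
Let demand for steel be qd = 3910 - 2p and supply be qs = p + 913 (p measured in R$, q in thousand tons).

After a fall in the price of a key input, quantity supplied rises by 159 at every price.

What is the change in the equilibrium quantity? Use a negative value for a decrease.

+106

Original equilibrium: 3910 - 2p = p + 913 gives 2997 = 3p, so p = 999 and q = 1912.
With the change applied: demand qd = 3910 - 2p, supply qs = p + 1072.
Equate the new curves: 3910 - 2p = p + 1072, giving 2838 = 3p, p = 946, q = 2018.
Δq = 2018 − 1912 = +106.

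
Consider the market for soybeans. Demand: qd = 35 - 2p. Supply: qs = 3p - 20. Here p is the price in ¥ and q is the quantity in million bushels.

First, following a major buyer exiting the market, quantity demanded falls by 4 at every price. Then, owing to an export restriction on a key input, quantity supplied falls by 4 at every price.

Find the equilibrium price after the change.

11

Initially, 35 - 2p = 3p - 20, so 55 = 5p and p = 11, q = 13.
The new curves are qd = 31 - 2p (demand) and qs = 3p - 24 (supply).
Equate the new curves: 31 - 2p = 3p - 24, giving 55 = 5p, p = 11, q = 9.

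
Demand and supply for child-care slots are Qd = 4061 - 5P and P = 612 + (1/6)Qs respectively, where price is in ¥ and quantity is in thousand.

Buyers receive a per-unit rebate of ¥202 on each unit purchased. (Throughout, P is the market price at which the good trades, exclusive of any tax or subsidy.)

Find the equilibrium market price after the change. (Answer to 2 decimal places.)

794.82

Original equilibrium: 4061 - 5P = 6P - 3672 gives 7733 = 11P, so P = 703 and Q = 546.
Since buyers' out-of-pocket price is the market price minus the rebate, the effective demand curve becomes Qd = 5071 - 5P.
Equate the new curves: 5071 - 5P = 6P - 3672, giving 8743 = 11P, P = 8743/11 ≈ 794.8182, Q = 12066/11 ≈ 1096.9091.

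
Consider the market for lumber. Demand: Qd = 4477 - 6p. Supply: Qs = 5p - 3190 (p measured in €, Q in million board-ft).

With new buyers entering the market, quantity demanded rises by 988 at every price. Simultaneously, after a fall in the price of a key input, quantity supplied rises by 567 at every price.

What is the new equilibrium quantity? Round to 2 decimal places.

Initially, 4477 - 6p = 5p - 3190, so 7667 = 11p and p = 697, Q = 295.
The shock moves the curves to Qd = 5465 - 6p and Qs = 5p - 2623.
New equilibrium: 5465 - 6p = 5p - 2623 ⇒ 8088 = 11p ⇒ p = 8088/11 ≈ 735.2727, Q = 11587/11 ≈ 1053.3636.

1053.36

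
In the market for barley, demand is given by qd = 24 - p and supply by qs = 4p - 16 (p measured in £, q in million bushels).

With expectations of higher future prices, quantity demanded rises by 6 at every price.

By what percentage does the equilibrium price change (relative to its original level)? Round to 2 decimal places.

+15.00

Solve the original market: 24 - p = 4p - 16, hence p = 8 and q = 16.
After the shift, demand is qd = 30 - p and supply is qs = 4p - 16.
New equilibrium: 30 - p = 4p - 16 ⇒ 46 = 5p ⇒ p = 9.2, q = 20.8.
%Δp = (9.2 − 8) / 8 × 100 = +15.00%.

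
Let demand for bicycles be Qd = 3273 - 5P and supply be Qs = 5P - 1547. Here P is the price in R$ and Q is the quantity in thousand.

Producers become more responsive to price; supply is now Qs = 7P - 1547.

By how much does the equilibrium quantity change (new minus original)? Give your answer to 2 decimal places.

+401.67

Original equilibrium: 3273 - 5P = 5P - 1547 gives 4820 = 10P, so P = 482 and Q = 863.
The new curves are Qd = 3273 - 5P (demand) and Qs = 7P - 1547 (supply).
Equate the new curves: 3273 - 5P = 7P - 1547, giving 4820 = 12P, P = 1205/3 ≈ 401.6667, Q = 3794/3 ≈ 1264.6667.
ΔQ = 1264.6667 − 863 = +401.67.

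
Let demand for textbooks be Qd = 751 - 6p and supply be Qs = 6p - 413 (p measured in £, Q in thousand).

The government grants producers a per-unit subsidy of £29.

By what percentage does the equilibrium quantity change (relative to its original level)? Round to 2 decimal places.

+51.48

Initially, 751 - 6p = 6p - 413, so 1164 = 12p and p = 97, Q = 169.
Since sellers receive the price plus the subsidy, the effective supply curve becomes Qs = 6p - 239.
Setting them equal: 751 - 6p = 6p - 239 → 990 = 12p, so p = 82.5 and Q = 256.
%ΔQ = (256 − 169) / 169 × 100 = +51.48%.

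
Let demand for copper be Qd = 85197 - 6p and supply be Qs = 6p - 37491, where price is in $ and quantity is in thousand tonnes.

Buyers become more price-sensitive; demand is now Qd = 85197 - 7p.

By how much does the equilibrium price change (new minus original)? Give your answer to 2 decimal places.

Original equilibrium: 85197 - 6p = 6p - 37491 gives 122688 = 12p, so p = 10224 and Q = 23853.
With the change applied: demand Qd = 85197 - 7p, supply Qs = 6p - 37491.
Clearing the new market: 85197 - 7p = 6p - 37491, so p = 122688/13 ≈ 9437.5385 and Q = 248745/13 ≈ 19134.2308.
Δp = 9437.5385 − 10224 = -786.46.

-786.46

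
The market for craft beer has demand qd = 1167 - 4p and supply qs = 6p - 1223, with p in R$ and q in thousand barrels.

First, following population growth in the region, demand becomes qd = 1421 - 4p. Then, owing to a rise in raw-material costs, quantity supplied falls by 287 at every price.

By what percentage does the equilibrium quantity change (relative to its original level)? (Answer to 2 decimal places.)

Solve the original market: 1167 - 4p = 6p - 1223, hence p = 239 and q = 211.
The shock moves the curves to qd = 1421 - 4p and qs = 6p - 1510.
Equate the new curves: 1421 - 4p = 6p - 1510, giving 2931 = 10p, p = 293.1, q = 248.6.
%Δq = (248.6 − 211) / 211 × 100 = +17.82%.

+17.82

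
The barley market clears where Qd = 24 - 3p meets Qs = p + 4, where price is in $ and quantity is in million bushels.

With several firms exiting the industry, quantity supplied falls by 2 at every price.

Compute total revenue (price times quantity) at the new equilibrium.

41.25

Initially, 24 - 3p = p + 4, so 20 = 4p and p = 5, Q = 9.
The shock moves the curves to Qd = 24 - 3p and Qs = p + 2.
Equate the new curves: 24 - 3p = p + 2, giving 22 = 4p, p = 5.5, Q = 7.5.
New expenditure = 5.5 × 7.5 = 41.25.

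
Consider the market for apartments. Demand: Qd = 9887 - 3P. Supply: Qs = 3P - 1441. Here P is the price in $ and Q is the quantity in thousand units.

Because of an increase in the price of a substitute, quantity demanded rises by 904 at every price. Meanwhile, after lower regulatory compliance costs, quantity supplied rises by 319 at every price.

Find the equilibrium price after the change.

Before the shock: 9887 - 3P = 3P - 1441 ⇒ 11328 = 6P ⇒ P = 1888, Q = 4223.
With the change applied: demand Qd = 10791 - 3P, supply Qs = 3P - 1122.
Clearing the new market: 10791 - 3P = 3P - 1122, so P = 1985.5 and Q = 4834.5.

1985.5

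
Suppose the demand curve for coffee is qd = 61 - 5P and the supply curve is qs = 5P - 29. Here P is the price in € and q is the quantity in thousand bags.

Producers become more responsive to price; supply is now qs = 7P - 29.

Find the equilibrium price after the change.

Before the shock: 61 - 5P = 5P - 29 ⇒ 90 = 10P ⇒ P = 9, q = 16.
The shock moves the curves to qd = 61 - 5P and qs = 7P - 29.
Setting them equal: 61 - 5P = 7P - 29 → 90 = 12P, so P = 7.5 and q = 23.5.

7.5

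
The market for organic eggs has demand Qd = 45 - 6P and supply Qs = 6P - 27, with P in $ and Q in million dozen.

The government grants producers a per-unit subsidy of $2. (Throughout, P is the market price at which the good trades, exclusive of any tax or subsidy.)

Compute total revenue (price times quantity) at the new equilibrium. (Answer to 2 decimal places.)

Solve the original market: 45 - 6P = 6P - 27, hence P = 6 and Q = 9.
Since sellers receive the price plus the subsidy, the effective supply curve becomes Qs = 6P - 15.
New equilibrium: 45 - 6P = 6P - 15 ⇒ 60 = 12P ⇒ P = 5, Q = 15.
New expenditure = 5 × 15 = 75.00.

75.00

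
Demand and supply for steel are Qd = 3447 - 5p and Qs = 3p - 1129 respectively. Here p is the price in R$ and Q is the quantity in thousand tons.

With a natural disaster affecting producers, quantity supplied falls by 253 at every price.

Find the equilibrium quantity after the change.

Original equilibrium: 3447 - 5p = 3p - 1129 gives 4576 = 8p, so p = 572 and Q = 587.
The shock moves the curves to Qd = 3447 - 5p and Qs = 3p - 1382.
New equilibrium: 3447 - 5p = 3p - 1382 ⇒ 4829 = 8p ⇒ p = 603.625, Q = 428.875.

428.875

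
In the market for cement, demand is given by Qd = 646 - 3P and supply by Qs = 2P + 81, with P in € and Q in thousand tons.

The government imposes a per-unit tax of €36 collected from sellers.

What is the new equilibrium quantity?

263.8

Solve the original market: 646 - 3P = 2P + 81, hence P = 113 and Q = 307.
Since sellers keep the price net of the tax, the effective supply curve becomes Qs = 2P + 9.
Setting them equal: 646 - 3P = 2P + 9 → 637 = 5P, so P = 127.4 and Q = 263.8.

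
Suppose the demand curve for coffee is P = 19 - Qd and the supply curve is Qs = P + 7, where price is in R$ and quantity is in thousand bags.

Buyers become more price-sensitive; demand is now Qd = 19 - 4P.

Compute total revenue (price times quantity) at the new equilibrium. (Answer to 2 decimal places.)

Before the shock: 19 - P = P + 7 ⇒ 12 = 2P ⇒ P = 6, Q = 13.
After the shift, demand is Qd = 19 - 4P and supply is Qs = P + 7.
Setting them equal: 19 - 4P = P + 7 → 12 = 5P, so P = 2.4 and Q = 9.4.
New expenditure = 2.4 × 9.4 = 22.56.

22.56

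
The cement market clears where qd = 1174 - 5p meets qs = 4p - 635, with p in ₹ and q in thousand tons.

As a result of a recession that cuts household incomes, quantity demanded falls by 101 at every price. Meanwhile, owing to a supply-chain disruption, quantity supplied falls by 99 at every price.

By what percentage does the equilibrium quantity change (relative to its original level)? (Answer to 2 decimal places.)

-59.11

Solve the original market: 1174 - 5p = 4p - 635, hence p = 201 and q = 169.
After the shift, demand is qd = 1073 - 5p and supply is qs = 4p - 734.
Setting them equal: 1073 - 5p = 4p - 734 → 1807 = 9p, so p = 1807/9 ≈ 200.7778 and q = 622/9 ≈ 69.1111.
%Δq = (69.1111 − 169) / 169 × 100 = -59.11%.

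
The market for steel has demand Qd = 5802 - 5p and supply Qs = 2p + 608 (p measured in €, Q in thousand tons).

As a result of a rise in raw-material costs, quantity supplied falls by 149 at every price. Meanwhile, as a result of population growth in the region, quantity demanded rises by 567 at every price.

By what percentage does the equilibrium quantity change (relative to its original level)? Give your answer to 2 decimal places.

+2.66

Original equilibrium: 5802 - 5p = 2p + 608 gives 5194 = 7p, so p = 742 and Q = 2092.
The new curves are Qd = 6369 - 5p (demand) and Qs = 2p + 459 (supply).
Setting them equal: 6369 - 5p = 2p + 459 → 5910 = 7p, so p = 5910/7 ≈ 844.2857 and Q = 15033/7 ≈ 2147.5714.
%ΔQ = (2147.5714 − 2092) / 2092 × 100 = +2.66%.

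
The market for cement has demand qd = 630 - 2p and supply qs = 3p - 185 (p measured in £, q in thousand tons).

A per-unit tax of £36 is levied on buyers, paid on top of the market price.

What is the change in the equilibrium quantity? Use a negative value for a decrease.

Before the shock: 630 - 2p = 3p - 185 ⇒ 815 = 5p ⇒ p = 163, q = 304.
Since buyers pay the price plus the tax, the effective demand curve becomes qd = 558 - 2p.
New equilibrium: 558 - 2p = 3p - 185 ⇒ 743 = 5p ⇒ p = 148.6, q = 260.8.
Δq = 260.8 − 304 = -43.2.

-43.2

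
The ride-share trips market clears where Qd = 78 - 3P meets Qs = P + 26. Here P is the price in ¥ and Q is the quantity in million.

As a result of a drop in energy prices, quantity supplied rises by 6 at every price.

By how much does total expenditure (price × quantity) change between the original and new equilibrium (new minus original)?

-6.75

Initially, 78 - 3P = P + 26, so 52 = 4P and P = 13, Q = 39.
After the shift, demand is Qd = 78 - 3P and supply is Qs = P + 32.
Equate the new curves: 78 - 3P = P + 32, giving 46 = 4P, P = 11.5, Q = 43.5.
Expenditure moves from 13×39 = 507 to 11.5×43.5 = 500.25; change = -6.75.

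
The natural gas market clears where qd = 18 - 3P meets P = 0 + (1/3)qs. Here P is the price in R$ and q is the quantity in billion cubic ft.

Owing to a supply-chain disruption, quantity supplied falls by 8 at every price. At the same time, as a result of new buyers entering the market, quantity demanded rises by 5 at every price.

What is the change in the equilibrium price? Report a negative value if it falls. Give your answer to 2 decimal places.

Original equilibrium: 18 - 3P = 3P gives 18 = 6P, so P = 3 and q = 9.
The new curves are qd = 23 - 3P (demand) and qs = 3P - 8 (supply).
Clearing the new market: 23 - 3P = 3P - 8, so P = 31/6 ≈ 5.1667 and q = 7.5.
ΔP = 5.1667 − 3 = +2.17.

+2.17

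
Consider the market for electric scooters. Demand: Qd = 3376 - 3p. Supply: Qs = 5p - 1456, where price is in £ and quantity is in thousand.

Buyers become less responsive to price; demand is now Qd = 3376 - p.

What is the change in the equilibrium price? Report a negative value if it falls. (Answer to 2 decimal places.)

+201.33

Original equilibrium: 3376 - 3p = 5p - 1456 gives 4832 = 8p, so p = 604 and Q = 1564.
With the change applied: demand Qd = 3376 - p, supply Qs = 5p - 1456.
New equilibrium: 3376 - p = 5p - 1456 ⇒ 4832 = 6p ⇒ p = 2416/3 ≈ 805.3333, Q = 7712/3 ≈ 2570.6667.
Δp = 805.3333 − 604 = +201.33.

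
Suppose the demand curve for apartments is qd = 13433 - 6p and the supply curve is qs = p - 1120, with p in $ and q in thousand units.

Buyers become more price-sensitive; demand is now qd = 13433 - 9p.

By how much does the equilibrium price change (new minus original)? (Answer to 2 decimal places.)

-623.70

Initially, 13433 - 6p = p - 1120, so 14553 = 7p and p = 2079, q = 959.
With the change applied: demand qd = 13433 - 9p, supply qs = p - 1120.
Equate the new curves: 13433 - 9p = p - 1120, giving 14553 = 10p, p = 1455.3, q = 335.3.
Δp = 1455.3 − 2079 = -623.70.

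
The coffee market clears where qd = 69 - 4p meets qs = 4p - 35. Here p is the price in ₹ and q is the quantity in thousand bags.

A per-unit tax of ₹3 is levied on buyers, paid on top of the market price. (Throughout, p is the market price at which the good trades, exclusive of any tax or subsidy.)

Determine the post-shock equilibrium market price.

11.5

Initially, 69 - 4p = 4p - 35, so 104 = 8p and p = 13, q = 17.
Since buyers pay the price plus the tax, the effective demand curve becomes qd = 57 - 4p.
New equilibrium: 57 - 4p = 4p - 35 ⇒ 92 = 8p ⇒ p = 11.5, q = 11.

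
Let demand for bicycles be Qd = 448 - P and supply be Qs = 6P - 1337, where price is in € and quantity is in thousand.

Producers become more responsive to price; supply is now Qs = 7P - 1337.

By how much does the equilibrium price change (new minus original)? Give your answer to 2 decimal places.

Initially, 448 - P = 6P - 1337, so 1785 = 7P and P = 255, Q = 193.
The new curves are Qd = 448 - P (demand) and Qs = 7P - 1337 (supply).
New equilibrium: 448 - P = 7P - 1337 ⇒ 1785 = 8P ⇒ P = 223.125, Q = 224.875.
ΔP = 223.125 − 255 = -31.88.

-31.88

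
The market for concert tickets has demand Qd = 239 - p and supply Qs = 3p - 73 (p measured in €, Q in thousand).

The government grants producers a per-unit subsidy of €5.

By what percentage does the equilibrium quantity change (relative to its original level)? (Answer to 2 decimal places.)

Solve the original market: 239 - p = 3p - 73, hence p = 78 and Q = 161.
Since sellers receive the price plus the subsidy, the effective supply curve becomes Qs = 3p - 58.
Setting them equal: 239 - p = 3p - 58 → 297 = 4p, so p = 74.25 and Q = 164.75.
%ΔQ = (164.75 − 161) / 161 × 100 = +2.33%.

+2.33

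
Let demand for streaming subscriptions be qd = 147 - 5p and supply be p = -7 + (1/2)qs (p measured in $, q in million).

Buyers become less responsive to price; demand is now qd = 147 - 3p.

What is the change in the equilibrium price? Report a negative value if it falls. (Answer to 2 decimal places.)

+7.60

Original equilibrium: 147 - 5p = 2p + 14 gives 133 = 7p, so p = 19 and q = 52.
With the change applied: demand qd = 147 - 3p, supply qs = 2p + 14.
Clearing the new market: 147 - 3p = 2p + 14, so p = 26.6 and q = 67.2.
Δp = 26.6 − 19 = +7.60.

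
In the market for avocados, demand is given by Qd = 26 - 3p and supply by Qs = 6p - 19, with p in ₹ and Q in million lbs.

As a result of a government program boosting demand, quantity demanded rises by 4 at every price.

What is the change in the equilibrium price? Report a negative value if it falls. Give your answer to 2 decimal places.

Original equilibrium: 26 - 3p = 6p - 19 gives 45 = 9p, so p = 5 and Q = 11.
The shock moves the curves to Qd = 30 - 3p and Qs = 6p - 19.
New equilibrium: 30 - 3p = 6p - 19 ⇒ 49 = 9p ⇒ p = 49/9 ≈ 5.4444, Q = 41/3 ≈ 13.6667.
Δp = 5.4444 − 5 = +0.44.

+0.44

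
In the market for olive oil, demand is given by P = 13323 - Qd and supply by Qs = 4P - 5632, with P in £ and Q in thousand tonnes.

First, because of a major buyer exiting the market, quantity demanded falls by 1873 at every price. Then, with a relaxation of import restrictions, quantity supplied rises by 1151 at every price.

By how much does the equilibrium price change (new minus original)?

Original equilibrium: 13323 - P = 4P - 5632 gives 18955 = 5P, so P = 3791 and Q = 9532.
With the change applied: demand Qd = 11450 - P, supply Qs = 4P - 4481.
Setting them equal: 11450 - P = 4P - 4481 → 15931 = 5P, so P = 3186.2 and Q = 8263.8.
ΔP = 3186.2 − 3791 = -604.8.

-604.8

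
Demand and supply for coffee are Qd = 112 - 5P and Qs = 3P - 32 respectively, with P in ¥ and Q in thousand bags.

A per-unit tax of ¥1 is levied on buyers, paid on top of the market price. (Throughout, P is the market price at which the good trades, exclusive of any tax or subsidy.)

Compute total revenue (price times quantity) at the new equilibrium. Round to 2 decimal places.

Solve the original market: 112 - 5P = 3P - 32, hence P = 18 and Q = 22.
Since buyers pay the price plus the tax, the effective demand curve becomes Qd = 107 - 5P.
Equate the new curves: 107 - 5P = 3P - 32, giving 139 = 8P, P = 17.375, Q = 20.125.
New expenditure = 17.375 × 20.125 = 349.67.

349.67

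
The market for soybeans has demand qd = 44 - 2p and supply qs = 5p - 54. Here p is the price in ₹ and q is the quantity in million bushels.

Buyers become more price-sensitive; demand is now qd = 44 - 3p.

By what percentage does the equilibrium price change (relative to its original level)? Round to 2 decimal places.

-12.50

Solve the original market: 44 - 2p = 5p - 54, hence p = 14 and q = 16.
The new curves are qd = 44 - 3p (demand) and qs = 5p - 54 (supply).
New equilibrium: 44 - 3p = 5p - 54 ⇒ 98 = 8p ⇒ p = 12.25, q = 7.25.
%Δp = (12.25 − 14) / 14 × 100 = -12.50%.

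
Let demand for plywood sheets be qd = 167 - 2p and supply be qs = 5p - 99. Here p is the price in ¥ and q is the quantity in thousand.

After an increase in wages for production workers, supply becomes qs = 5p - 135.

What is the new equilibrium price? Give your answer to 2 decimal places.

43.14

Initially, 167 - 2p = 5p - 99, so 266 = 7p and p = 38, q = 91.
With the change applied: demand qd = 167 - 2p, supply qs = 5p - 135.
Setting them equal: 167 - 2p = 5p - 135 → 302 = 7p, so p = 302/7 ≈ 43.1429 and q = 565/7 ≈ 80.7143.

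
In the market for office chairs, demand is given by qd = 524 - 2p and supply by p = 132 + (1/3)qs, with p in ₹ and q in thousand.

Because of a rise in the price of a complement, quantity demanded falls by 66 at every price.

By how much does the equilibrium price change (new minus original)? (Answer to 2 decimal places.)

-13.20

Initially, 524 - 2p = 3p - 396, so 920 = 5p and p = 184, q = 156.
The shock moves the curves to qd = 458 - 2p and qs = 3p - 396.
Clearing the new market: 458 - 2p = 3p - 396, so p = 170.8 and q = 116.4.
Δp = 170.8 − 184 = -13.20.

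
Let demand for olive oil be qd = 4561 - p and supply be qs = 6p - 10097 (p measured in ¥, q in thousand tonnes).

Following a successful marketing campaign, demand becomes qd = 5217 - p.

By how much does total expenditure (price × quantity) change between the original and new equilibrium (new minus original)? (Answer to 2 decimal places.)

Original equilibrium: 4561 - p = 6p - 10097 gives 14658 = 7p, so p = 2094 and q = 2467.
The new curves are qd = 5217 - p (demand) and qs = 6p - 10097 (supply).
New equilibrium: 5217 - p = 6p - 10097 ⇒ 15314 = 7p ⇒ p = 15314/7 ≈ 2187.7143, q = 21205/7 ≈ 3029.2857.
Expenditure moves from 2094×2467 = 5165898 to 2187.7143×3029.2857 = 6627211.6327; change = +1461313.63.

+1461313.63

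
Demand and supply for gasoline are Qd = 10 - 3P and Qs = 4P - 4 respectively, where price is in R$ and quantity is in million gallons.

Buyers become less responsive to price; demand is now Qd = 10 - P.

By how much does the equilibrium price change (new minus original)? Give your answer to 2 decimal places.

+0.80

Before the shock: 10 - 3P = 4P - 4 ⇒ 14 = 7P ⇒ P = 2, Q = 4.
After the shift, demand is Qd = 10 - P and supply is Qs = 4P - 4.
Clearing the new market: 10 - P = 4P - 4, so P = 2.8 and Q = 7.2.
ΔP = 2.8 − 2 = +0.80.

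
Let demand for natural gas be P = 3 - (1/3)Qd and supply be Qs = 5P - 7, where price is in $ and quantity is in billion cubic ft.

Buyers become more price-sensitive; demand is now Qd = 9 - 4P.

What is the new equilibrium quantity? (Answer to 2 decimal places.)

1.89

Initially, 9 - 3P = 5P - 7, so 16 = 8P and P = 2, Q = 3.
The shock moves the curves to Qd = 9 - 4P and Qs = 5P - 7.
Clearing the new market: 9 - 4P = 5P - 7, so P = 16/9 ≈ 1.7778 and Q = 17/9 ≈ 1.8889.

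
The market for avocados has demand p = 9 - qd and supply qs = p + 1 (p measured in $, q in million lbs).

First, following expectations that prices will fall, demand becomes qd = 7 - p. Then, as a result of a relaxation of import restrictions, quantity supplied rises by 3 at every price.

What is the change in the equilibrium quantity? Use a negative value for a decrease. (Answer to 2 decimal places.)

Before the shock: 9 - p = p + 1 ⇒ 8 = 2p ⇒ p = 4, q = 5.
After the shift, demand is qd = 7 - p and supply is qs = p + 4.
Clearing the new market: 7 - p = p + 4, so p = 1.5 and q = 5.5.
Δq = 5.5 − 5 = +0.50.

+0.50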